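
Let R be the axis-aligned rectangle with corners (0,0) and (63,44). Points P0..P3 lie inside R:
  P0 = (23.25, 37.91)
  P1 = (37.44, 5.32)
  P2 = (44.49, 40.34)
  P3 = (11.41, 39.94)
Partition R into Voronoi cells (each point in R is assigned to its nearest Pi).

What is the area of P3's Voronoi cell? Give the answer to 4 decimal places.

Area of P3's cell: 531.8621

1. box [0,63]×[0,44]: [(0, 0) (63, 0) (63, 44) (0, 44)]
2. ⊥bis P3·P0 via (17.33,38.925): [(0, 0) (10.6562, 0) (18.2001, 44) (0, 44)]  |A|=634.8392
3. ⊥bis P3·P1 via (24.425,22.63): [(0, 4.2654) (13.0727, 14.0945) (18.2001, 44) (0, 44)]  |A|=531.8621
4. ⊥bis P3·P2 via (27.95,40.14): [(0, 4.2654) (13.0727, 14.0945) (18.2001, 44) (0, 44)]  |A|=531.8621
5. canonical 4-gon: [(0, 4.2654) (13.0727, 14.0945) (18.2001, 44) (0, 44)]
6. shoelace: 531.8621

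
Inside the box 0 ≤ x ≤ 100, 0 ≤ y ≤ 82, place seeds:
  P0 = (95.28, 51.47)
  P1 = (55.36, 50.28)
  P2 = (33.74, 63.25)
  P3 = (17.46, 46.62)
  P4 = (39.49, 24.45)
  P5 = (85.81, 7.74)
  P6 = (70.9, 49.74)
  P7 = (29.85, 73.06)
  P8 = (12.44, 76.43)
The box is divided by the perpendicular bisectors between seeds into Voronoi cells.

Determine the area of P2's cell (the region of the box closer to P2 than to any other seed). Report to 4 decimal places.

1. box [0,100]×[0,82]: [(0, 0) (100, 0) (100, 82) (0, 82)]
2. ⊥bis P2·P0 via (64.51,57.36): [(0, 0) (53.5301, 0) (69.2266, 82) (0, 82)]  |A|=5033.026
3. ⊥bis P2·P1 via (44.55,56.765): [(0, 0) (10.4963, 0) (59.6887, 82) (0, 82)]  |A|=2877.5816
4. ⊥bis P2·P3 via (25.6,54.935): [(0, 79.9962) (36.847, 43.9247) (59.6887, 82) (0, 82)]  |A|=1173.2487
5. ⊥bis P2·P4 via (36.615,43.85): [(0, 79.9962) (36.847, 43.9247) (59.6887, 82) (0, 82)]  |A|=1173.2487
6. ⊥bis P2·P5 via (59.775,35.495): [(0, 79.9962) (36.847, 43.9247) (59.6887, 82) (0, 82)]  |A|=1173.2487
7. ⊥bis P2·P6 via (52.32,56.495): [(0, 79.9962) (36.847, 43.9247) (59.6887, 82) (0, 82)]  |A|=1173.2487
8. ⊥bis P2·P7 via (31.795,68.155): [(17.7748, 62.5955) (36.847, 43.9247) (57.497, 78.3467)]  |A|=521.0287
9. ⊥bis P2·P8 via (23.09,69.84): [(18.8779, 63.0329) (18.2932, 62.088) (36.847, 43.9247) (57.497, 78.3467)]  |A|=520.6354
10. canonical 4-gon: [(18.8779, 63.0329) (18.2932, 62.088) (36.847, 43.9247) (57.497, 78.3467)]
11. shoelace: 520.6354

Area of P2's cell: 520.6354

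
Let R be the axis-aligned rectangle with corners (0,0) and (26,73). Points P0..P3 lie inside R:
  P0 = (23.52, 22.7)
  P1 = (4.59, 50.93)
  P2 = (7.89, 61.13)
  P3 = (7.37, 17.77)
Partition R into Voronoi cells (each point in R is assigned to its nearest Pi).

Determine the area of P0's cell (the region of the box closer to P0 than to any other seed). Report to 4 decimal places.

Area of P0's cell: 412.1323

1. box [0,26]×[0,73]: [(0, 0) (26, 0) (26, 73) (0, 73)]
2. ⊥bis P0·P1 via (14.055,36.815): [(0, 27.3902) (0, 0) (26, 0) (26, 44.8249)]  |A|=938.7965
3. ⊥bis P0·P2 via (15.705,41.915): [(0, 27.3902) (0, 0) (26, 0) (26, 44.8249)]  |A|=938.7965
4. ⊥bis P0·P3 via (15.445,20.235): [(11.0075, 34.7715) (21.622, 0) (26, 0) (26, 44.8249)]  |A|=412.1323
5. canonical 4-gon: [(11.0075, 34.7715) (21.622, 0) (26, 0) (26, 44.8249)]
6. shoelace: 412.1323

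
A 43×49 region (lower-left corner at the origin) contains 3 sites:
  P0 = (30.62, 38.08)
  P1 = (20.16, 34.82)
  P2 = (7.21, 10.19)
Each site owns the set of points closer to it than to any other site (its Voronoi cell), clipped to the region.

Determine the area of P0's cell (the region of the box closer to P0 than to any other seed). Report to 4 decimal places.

Area of P0's cell: 621.7845

1. box [0,43]×[0,49]: [(0, 0) (43, 0) (43, 49) (0, 49)]
2. ⊥bis P0·P1 via (25.39,36.45): [(36.7501, 0) (43, 0) (43, 49) (21.4786, 49)]  |A|=680.3954
3. ⊥bis P0·P2 via (18.915,24.135): [(32.8819, 12.4116) (43, 3.9188) (43, 49) (21.4786, 49)]  |A|=621.7845
4. canonical 4-gon: [(32.8819, 12.4116) (43, 3.9188) (43, 49) (21.4786, 49)]
5. shoelace: 621.7845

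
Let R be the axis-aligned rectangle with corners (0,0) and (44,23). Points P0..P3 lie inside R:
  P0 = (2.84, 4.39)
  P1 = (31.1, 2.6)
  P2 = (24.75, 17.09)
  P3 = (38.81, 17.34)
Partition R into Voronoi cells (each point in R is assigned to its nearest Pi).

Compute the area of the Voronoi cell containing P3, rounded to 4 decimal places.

1. box [0,44]×[0,23]: [(0, 0) (44, 0) (44, 23) (0, 23)]
2. ⊥bis P3·P0 via (20.825,10.865): [(24.7366, 0) (44, 0) (44, 23) (16.4561, 23)]  |A|=538.2831
3. ⊥bis P3·P1 via (34.955,9.97): [(17.9437, 18.868) (44, 5.2389) (44, 23) (16.4561, 23)]  |A|=288.2998
4. ⊥bis P3·P2 via (31.78,17.215): [(31.8802, 11.5783) (44, 5.2389) (44, 23) (31.6771, 23)]  |A|=178.0044
5. canonical 4-gon: [(31.8802, 11.5783) (44, 5.2389) (44, 23) (31.6771, 23)]
6. shoelace: 178.0044

Area of P3's cell: 178.0044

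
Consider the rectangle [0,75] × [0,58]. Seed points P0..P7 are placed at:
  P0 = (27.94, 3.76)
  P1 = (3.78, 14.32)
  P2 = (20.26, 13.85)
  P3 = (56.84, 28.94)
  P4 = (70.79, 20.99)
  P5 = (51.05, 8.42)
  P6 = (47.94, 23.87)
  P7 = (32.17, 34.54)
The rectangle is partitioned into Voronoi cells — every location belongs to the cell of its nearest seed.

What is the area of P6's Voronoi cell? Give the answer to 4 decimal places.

Area of P6's cell: 294.7006

1. box [0,75]×[0,58]: [(0, 0) (75, 0) (75, 58) (0, 58)]
2. ⊥bis P6·P0 via (37.94,13.815): [(0, 51.5475) (51.831, 0) (75, 0) (75, 58) (0, 58)]  |A|=3014.122
3. ⊥bis P6·P1 via (25.86,19.095): [(24.0047, 27.6741) (51.831, 0) (75, 0) (75, 58) (17.4464, 58)]  |A|=2672.1368
4. ⊥bis P6·P2 via (34.1,18.86): [(34.7935, 16.9443) (51.831, 0) (75, 0) (75, 58) (19.9315, 58)]  |A|=2492.7175
5. ⊥bis P6·P3 via (52.39,26.405): [(34.7935, 16.9443) (51.831, 0) (67.4319, 0) (34.3915, 58) (19.9315, 58)]  |A|=1095.5975
6. ⊥bis P6·P4 via (59.365,22.43): [(34.7935, 16.9443) (51.831, 0) (56.5379, 0) (58.5116, 15.659) (34.3915, 58) (19.9315, 58)]  |A|=1010.3028
7. ⊥bis P6·P5 via (49.495,16.145): [(34.7935, 16.9443) (37.9366, 13.8184) (57.3357, 17.7233) (34.3915, 58) (19.9315, 58)]  |A|=796.1878
8. ⊥bis P6·P7 via (40.055,29.205): [(33.736, 19.8656) (34.7935, 16.9443) (37.9366, 13.8184) (57.3357, 17.7233) (45.8858, 37.8227)]  |A|=294.7006
9. canonical 5-gon: [(33.736, 19.8656) (34.7935, 16.9443) (37.9366, 13.8184) (57.3357, 17.7233) (45.8858, 37.8227)]
10. shoelace: 294.7006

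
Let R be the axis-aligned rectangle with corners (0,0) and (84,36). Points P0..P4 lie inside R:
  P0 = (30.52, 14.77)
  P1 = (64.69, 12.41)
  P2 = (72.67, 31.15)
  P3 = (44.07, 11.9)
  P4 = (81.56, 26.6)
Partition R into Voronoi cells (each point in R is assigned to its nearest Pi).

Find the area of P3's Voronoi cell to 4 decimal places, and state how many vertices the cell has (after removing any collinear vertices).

1. box [0,84]×[0,36]: [(0, 0) (84, 0) (84, 36) (0, 36)]
2. ⊥bis P3·P0 via (37.295,13.335): [(34.4705, 0) (84, 0) (84, 36) (42.0956, 36)]  |A|=1645.8089
3. ⊥bis P3·P1 via (54.38,12.155): [(34.4705, 0) (54.6806, 0) (53.7902, 36) (42.0956, 36)]  |A|=574.2846
4. ⊥bis P3·P2 via (58.37,21.525): [(34.4705, 0) (54.6806, 0) (53.9872, 28.0366) (48.6272, 36) (42.0956, 36)]  |A|=553.7269
5. ⊥bis P3·P4 via (62.815,19.25): [(34.4705, 0) (54.6806, 0) (53.9872, 28.0366) (48.6272, 36) (42.0956, 36)]  |A|=553.7269
6. canonical 5-gon: [(34.4705, 0) (54.6806, 0) (53.9872, 28.0366) (48.6272, 36) (42.0956, 36)]
7. shoelace: 553.7269

Area of P3's cell: 553.7269 (5 vertices)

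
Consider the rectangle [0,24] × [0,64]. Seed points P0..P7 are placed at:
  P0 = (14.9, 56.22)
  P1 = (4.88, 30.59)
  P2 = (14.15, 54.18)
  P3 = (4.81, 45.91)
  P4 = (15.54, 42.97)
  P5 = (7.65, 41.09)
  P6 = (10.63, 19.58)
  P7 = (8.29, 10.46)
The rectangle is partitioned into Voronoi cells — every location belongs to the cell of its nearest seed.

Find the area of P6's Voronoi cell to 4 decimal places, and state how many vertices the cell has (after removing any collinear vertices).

Area of P6's cell: 296.0505 (5 vertices)

1. box [0,24]×[0,64]: [(0, 0) (24, 0) (24, 64) (0, 64)]
2. ⊥bis P6·P0 via (12.765,37.9): [(0, 39.3876) (0, 0) (24, 0) (24, 36.5907)]  |A|=911.7397
3. ⊥bis P6·P1 via (7.755,25.085): [(0, 21.0349) (0, 0) (24, 0) (24, 33.569)]  |A|=655.2471
4. ⊥bis P6·P2 via (12.39,36.88): [(0, 21.0349) (0, 0) (24, 0) (24, 33.569)]  |A|=655.2471
5. ⊥bis P6·P3 via (7.72,32.745): [(0, 21.0349) (0, 0) (24, 0) (24, 33.569)]  |A|=655.2471
6. ⊥bis P6·P4 via (13.085,31.275): [(17.7375, 30.2984) (0, 21.0349) (0, 0) (24, 0) (24, 28.9837)]  |A|=640.8894
7. ⊥bis P6·P5 via (9.14,30.335): [(17.7375, 30.2984) (0, 21.0349) (0, 0) (24, 0) (24, 28.9837)]  |A|=640.8894
8. ⊥bis P6·P7 via (9.46,15.02): [(17.7375, 30.2984) (0, 21.0349) (0, 17.4472) (24, 11.2893) (24, 28.9837)]  |A|=296.0505
9. canonical 5-gon: [(17.7375, 30.2984) (0, 21.0349) (0, 17.4472) (24, 11.2893) (24, 28.9837)]
10. shoelace: 296.0505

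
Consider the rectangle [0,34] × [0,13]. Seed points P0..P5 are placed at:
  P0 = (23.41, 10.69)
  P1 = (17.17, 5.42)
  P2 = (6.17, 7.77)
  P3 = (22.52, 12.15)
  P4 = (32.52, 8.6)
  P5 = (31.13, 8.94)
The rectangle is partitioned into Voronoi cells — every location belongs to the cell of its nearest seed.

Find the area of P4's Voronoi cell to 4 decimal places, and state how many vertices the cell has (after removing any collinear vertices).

1. box [0,34]×[0,13]: [(0, 0) (34, 0) (34, 13) (0, 13)]
2. ⊥bis P4·P0 via (27.965,9.645): [(25.7523, 0) (34, 0) (34, 13) (28.7347, 13)]  |A|=87.8348
3. ⊥bis P4·P1 via (24.845,7.01): [(26.0386, 1.2483) (26.2972, 0) (34, 0) (34, 13) (28.7347, 13)]  |A|=87.4946
4. ⊥bis P4·P2 via (19.345,8.185): [(26.0386, 1.2483) (26.2972, 0) (34, 0) (34, 13) (28.7347, 13)]  |A|=87.4946
5. ⊥bis P4·P3 via (27.52,10.375): [(26.0386, 1.2483) (26.2972, 0) (34, 0) (34, 13) (28.7347, 13)]  |A|=87.4946
6. ⊥bis P4·P5 via (31.825,8.77): [(29.6798, 0) (34, 0) (34, 13) (32.8597, 13)]  |A|=35.4933
7. canonical 4-gon: [(29.6798, 0) (34, 0) (34, 13) (32.8597, 13)]
8. shoelace: 35.4933

Area of P4's cell: 35.4933 (4 vertices)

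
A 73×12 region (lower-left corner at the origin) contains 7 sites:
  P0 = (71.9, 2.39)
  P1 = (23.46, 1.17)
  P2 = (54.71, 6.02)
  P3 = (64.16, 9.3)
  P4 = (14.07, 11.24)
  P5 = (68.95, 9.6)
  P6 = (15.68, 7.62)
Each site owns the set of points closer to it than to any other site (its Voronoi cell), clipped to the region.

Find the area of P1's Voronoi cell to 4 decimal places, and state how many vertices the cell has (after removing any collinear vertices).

1. box [0,73]×[0,12]: [(0, 0) (73, 0) (73, 12) (0, 12)]
2. ⊥bis P1·P0 via (47.68,1.78): [(0, 0) (47.7248, 0) (47.4226, 12) (0, 12)]  |A|=570.8846
3. ⊥bis P1·P2 via (39.085,3.595): [(0, 0) (39.6429, 0) (37.7805, 12) (0, 12)]  |A|=464.5409
4. ⊥bis P1·P3 via (43.81,5.235): [(0, 0) (39.6429, 0) (37.7805, 12) (0, 12)]  |A|=464.5409
5. ⊥bis P1·P4 via (18.765,6.205): [(12.1106, 0) (39.6429, 0) (37.7805, 12) (24.9797, 12)]  |A|=241.9991
6. ⊥bis P1·P5 via (46.205,5.385): [(12.1106, 0) (39.6429, 0) (37.7805, 12) (24.9797, 12)]  |A|=241.9991
7. ⊥bis P1·P6 via (19.57,4.395): [(15.9263, 0) (39.6429, 0) (37.7805, 12) (25.8749, 12)]  |A|=213.7334
8. canonical 4-gon: [(15.9263, 0) (39.6429, 0) (37.7805, 12) (25.8749, 12)]
9. shoelace: 213.7334

Area of P1's cell: 213.7334 (4 vertices)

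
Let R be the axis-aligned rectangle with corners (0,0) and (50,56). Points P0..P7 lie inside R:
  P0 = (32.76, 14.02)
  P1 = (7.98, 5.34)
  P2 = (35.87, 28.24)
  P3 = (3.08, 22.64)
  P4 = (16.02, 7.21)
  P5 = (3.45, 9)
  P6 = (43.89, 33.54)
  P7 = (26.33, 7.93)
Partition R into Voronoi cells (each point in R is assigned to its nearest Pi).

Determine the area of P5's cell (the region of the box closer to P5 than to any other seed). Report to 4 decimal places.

1. box [0,50]×[0,56]: [(0, 0) (50, 0) (50, 56) (0, 56)]
2. ⊥bis P5·P0 via (18.105,11.51): [(0, 0) (20.0763, 0) (10.4851, 56) (0, 56)]  |A|=855.72
3. ⊥bis P5·P1 via (5.715,7.17): [(0, 0.0965) (16.5512, 20.582) (10.4851, 56) (0, 56)]  |A|=648.3153
4. ⊥bis P5·P2 via (19.66,18.62): [(0, 51.7477) (0, 0.0965) (16.5512, 20.582) (15.7624, 25.1876)]  |A|=453.2667
5. ⊥bis P5·P3 via (3.265,15.82): [(0, 15.7314) (0, 0.0965) (12.9152, 16.0818)]  |A|=100.9644
6. ⊥bis P5·P4 via (9.735,8.105): [(10.863, 16.0261) (0, 15.7314) (0, 0.0965) (10.4335, 13.0101)]  |A|=97.8815
7. ⊥bis P5·P6 via (23.67,21.27): [(10.863, 16.0261) (0, 15.7314) (0, 0.0965) (10.4335, 13.0101)]  |A|=97.8815
8. ⊥bis P5·P7 via (14.89,8.465): [(10.863, 16.0261) (0, 15.7314) (0, 0.0965) (10.4335, 13.0101)]  |A|=97.8815
9. canonical 4-gon: [(10.863, 16.0261) (0, 15.7314) (0, 0.0965) (10.4335, 13.0101)]
10. shoelace: 97.8815

Area of P5's cell: 97.8815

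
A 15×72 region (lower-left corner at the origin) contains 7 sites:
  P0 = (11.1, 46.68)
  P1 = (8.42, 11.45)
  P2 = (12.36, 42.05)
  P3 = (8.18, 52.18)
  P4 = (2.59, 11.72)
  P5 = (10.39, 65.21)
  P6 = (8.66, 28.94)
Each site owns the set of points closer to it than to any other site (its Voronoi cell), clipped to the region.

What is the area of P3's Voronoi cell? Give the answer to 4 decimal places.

Area of P3's cell: 160.5585

1. box [0,15]×[0,72]: [(0, 0) (15, 0) (15, 72) (0, 72)]
2. ⊥bis P3·P0 via (9.64,49.43): [(0, 44.312) (15, 52.2757) (15, 72) (0, 72)]  |A|=355.5922
3. ⊥bis P3·P1 via (8.3,31.815): [(0, 44.312) (15, 52.2757) (15, 72) (0, 72)]  |A|=355.5922
4. ⊥bis P3·P2 via (10.27,47.115): [(0, 44.312) (15, 52.2757) (15, 72) (0, 72)]  |A|=355.5922
5. ⊥bis P3·P4 via (5.385,31.95): [(0, 44.312) (15, 52.2757) (15, 72) (0, 72)]  |A|=355.5922
6. ⊥bis P3·P5 via (9.285,58.695): [(0, 60.2698) (0, 44.312) (15, 52.2757) (15, 57.7257)]  |A|=160.5585
7. ⊥bis P3·P6 via (8.42,40.56): [(0, 60.2698) (0, 44.312) (15, 52.2757) (15, 57.7257)]  |A|=160.5585
8. canonical 4-gon: [(0, 60.2698) (0, 44.312) (15, 52.2757) (15, 57.7257)]
9. shoelace: 160.5585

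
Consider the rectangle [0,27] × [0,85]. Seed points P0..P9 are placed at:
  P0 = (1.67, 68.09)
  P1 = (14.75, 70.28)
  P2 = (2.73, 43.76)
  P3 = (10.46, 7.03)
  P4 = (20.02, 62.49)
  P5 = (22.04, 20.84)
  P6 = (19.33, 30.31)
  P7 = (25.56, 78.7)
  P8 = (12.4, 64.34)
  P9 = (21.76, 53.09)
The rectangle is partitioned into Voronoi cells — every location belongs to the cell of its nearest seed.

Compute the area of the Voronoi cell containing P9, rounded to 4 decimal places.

Area of P9's cell: 228.7791

1. box [0,27]×[0,85]: [(0, 0) (27, 0) (27, 85) (0, 85)]
2. ⊥bis P9·P0 via (11.715,60.59): [(0, 44.8997) (0, 0) (27, 0) (27, 81.0617)]  |A|=1700.4792
3. ⊥bis P9·P1 via (18.255,61.685): [(10.0275, 58.3299) (0, 44.8997) (0, 0) (27, 0) (27, 65.2512)]  |A|=1566.3069
4. ⊥bis P9·P2 via (12.245,48.425): [(10.0275, 58.3299) (8.4347, 56.1966) (27, 18.3299) (27, 65.2512)]  |A|=448.1444
5. ⊥bis P9·P3 via (16.11,30.06): [(10.0275, 58.3299) (8.4347, 56.1966) (21.9516, 28.6269) (27, 27.3883) (27, 65.2512)]  |A|=425.279
6. ⊥bis P9·P4 via (20.89,57.79): [(8.7549, 55.5437) (21.9516, 28.6269) (27, 27.3883) (27, 58.921)]  |A|=347.4303
7. ⊥bis P9·P5 via (21.9,36.965): [(8.7549, 55.5437) (17.8807, 36.9301) (27, 37.0093) (27, 58.921)]  |A|=285.1241
8. ⊥bis P9·P6 via (20.545,41.7): [(8.7549, 55.5437) (15.266, 42.2631) (27, 41.0114) (27, 58.921)]  |A|=237.2233
9. ⊥bis P9·P7 via (23.66,65.895): [(8.7549, 55.5437) (15.266, 42.2631) (27, 41.0114) (27, 58.921)]  |A|=237.2233
10. ⊥bis P9·P8 via (17.08,58.715): [(14.5599, 56.6183) (10.0625, 52.8765) (15.266, 42.2631) (27, 41.0114) (27, 58.921)]  |A|=228.7791
11. canonical 5-gon: [(14.5599, 56.6183) (10.0625, 52.8765) (15.266, 42.2631) (27, 41.0114) (27, 58.921)]
12. shoelace: 228.7791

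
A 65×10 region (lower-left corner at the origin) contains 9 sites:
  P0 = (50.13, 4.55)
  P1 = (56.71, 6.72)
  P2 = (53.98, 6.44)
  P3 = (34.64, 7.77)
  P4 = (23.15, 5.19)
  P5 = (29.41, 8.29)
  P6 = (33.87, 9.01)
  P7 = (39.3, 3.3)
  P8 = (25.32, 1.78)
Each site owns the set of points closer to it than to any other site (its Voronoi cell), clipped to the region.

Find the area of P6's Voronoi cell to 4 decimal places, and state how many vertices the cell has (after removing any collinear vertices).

1. box [0,65]×[0,10]: [(0, 0) (65, 0) (65, 10) (0, 10)]
2. ⊥bis P6·P0 via (42,6.78): [(0, 0) (40.1403, 0) (42.8832, 10) (0, 10)]  |A|=415.1176
3. ⊥bis P6·P1 via (45.29,7.865): [(0, 0) (40.1403, 0) (42.8832, 10) (0, 10)]  |A|=415.1176
4. ⊥bis P6·P2 via (43.925,7.725): [(0, 0) (40.1403, 0) (42.8832, 10) (0, 10)]  |A|=415.1176
5. ⊥bis P6·P3 via (34.255,8.39): [(0, 0) (20.7438, 0) (36.8477, 10) (0, 10)]  |A|=287.9578
6. ⊥bis P6·P4 via (28.51,7.1): [(29.1745, 5.2352) (36.8477, 10) (27.4766, 10)]  |A|=22.3258
7. ⊥bis P6·P5 via (31.64,8.65): [(31.9164, 6.9378) (36.8477, 10) (31.4221, 10)]  |A|=8.3072
8. ⊥bis P6·P7 via (36.585,6.155): [(31.9164, 6.9378) (36.8477, 10) (31.4221, 10)]  |A|=8.3072
9. ⊥bis P6·P8 via (29.595,5.395): [(31.9164, 6.9378) (36.8477, 10) (31.4221, 10)]  |A|=8.3072
10. canonical 3-gon: [(31.9164, 6.9378) (36.8477, 10) (31.4221, 10)]
11. shoelace: 8.3072

Area of P6's cell: 8.3072 (3 vertices)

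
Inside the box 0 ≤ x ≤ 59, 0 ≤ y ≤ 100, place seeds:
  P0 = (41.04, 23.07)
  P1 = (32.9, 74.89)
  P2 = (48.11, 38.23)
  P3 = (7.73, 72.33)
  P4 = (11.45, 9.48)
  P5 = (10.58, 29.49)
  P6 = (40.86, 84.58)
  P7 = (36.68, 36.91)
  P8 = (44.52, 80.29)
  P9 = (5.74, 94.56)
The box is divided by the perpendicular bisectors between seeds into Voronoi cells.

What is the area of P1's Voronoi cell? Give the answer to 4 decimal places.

Area of P1's cell: 627.8639

1. box [0,59]×[0,100]: [(0, 0) (59, 0) (59, 100) (0, 100)]
2. ⊥bis P1·P0 via (36.97,48.98): [(0, 43.1727) (59, 52.4405) (59, 100) (0, 100)]  |A|=3079.4108
3. ⊥bis P1·P2 via (40.505,56.56): [(0, 43.1727) (13.2575, 45.2552) (59, 64.2335) (59, 100) (0, 100)]  |A|=2809.6917
4. ⊥bis P1·P3 via (20.315,73.61): [(22.7964, 49.2128) (59, 64.2335) (59, 100) (17.6309, 100)]  |A|=1697.9485
5. ⊥bis P1·P4 via (22.175,42.185): [(22.7964, 49.2128) (59, 64.2335) (59, 100) (17.6309, 100)]  |A|=1697.9485
6. ⊥bis P1·P5 via (21.74,52.19): [(22.5333, 51.8) (25.5077, 50.3377) (59, 64.2335) (59, 100) (17.6309, 100)]  |A|=1694.2932
7. ⊥bis P1·P6 via (36.88,79.735): [(18.1251, 95.1415) (22.5333, 51.8) (25.5077, 50.3377) (56.841, 63.3377)]  |A|=811.1487
8. ⊥bis P1·P7 via (34.79,55.9): [(18.1251, 95.1415) (22.2433, 54.6513) (40.2158, 56.44) (56.841, 63.3377)]  |A|=765.4379
9. ⊥bis P1·P8 via (38.71,77.59): [(38.2276, 78.628) (18.1251, 95.1415) (22.2433, 54.6513) (40.2158, 56.44) (47.1934, 59.335)]  |A|=654.4285
10. ⊥bis P1·P9 via (19.32,84.725): [(38.2276, 78.628) (23.6042, 90.6406) (19.2012, 84.561) (22.2433, 54.6513) (40.2158, 56.44) (47.1934, 59.335)]  |A|=627.8639
11. canonical 6-gon: [(38.2276, 78.628) (23.6042, 90.6406) (19.2012, 84.561) (22.2433, 54.6513) (40.2158, 56.44) (47.1934, 59.335)]
12. shoelace: 627.8639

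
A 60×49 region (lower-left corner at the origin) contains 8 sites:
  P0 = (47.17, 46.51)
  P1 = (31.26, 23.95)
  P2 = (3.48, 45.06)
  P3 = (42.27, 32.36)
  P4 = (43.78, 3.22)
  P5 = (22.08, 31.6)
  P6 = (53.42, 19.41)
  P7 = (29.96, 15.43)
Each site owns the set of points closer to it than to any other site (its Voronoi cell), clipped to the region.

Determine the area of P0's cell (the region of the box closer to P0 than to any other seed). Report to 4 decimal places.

1. box [0,60]×[0,49]: [(0, 0) (60, 0) (60, 49) (0, 49)]
2. ⊥bis P0·P1 via (39.215,35.23): [(60, 20.5718) (60, 49) (19.6895, 49)]  |A|=572.9782
3. ⊥bis P0·P2 via (25.325,45.785): [(25.3508, 45.0075) (60, 20.5718) (60, 49) (25.2183, 49)]  |A|=561.9412
4. ⊥bis P0·P3 via (44.72,39.435): [(25.3127, 46.1555) (60, 34.1437) (60, 49) (25.2183, 49)]  |A|=307.13
5. ⊥bis P0·P4 via (45.475,24.865): [(25.3127, 46.1555) (60, 34.1437) (60, 49) (25.2183, 49)]  |A|=307.13
6. ⊥bis P0·P5 via (34.625,39.055): [(31.725, 43.935) (60, 34.1437) (60, 49) (28.7151, 49)]  |A|=289.2596
7. ⊥bis P0·P6 via (50.295,32.96): [(31.725, 43.935) (58.1721, 34.7767) (60, 35.1982) (60, 49) (28.7151, 49)]  |A|=288.2958
8. ⊥bis P0·P7 via (38.565,30.97): [(31.725, 43.935) (58.1721, 34.7767) (60, 35.1982) (60, 49) (28.7151, 49)]  |A|=288.2958
9. canonical 5-gon: [(31.725, 43.935) (58.1721, 34.7767) (60, 35.1982) (60, 49) (28.7151, 49)]
10. shoelace: 288.2958

Area of P0's cell: 288.2958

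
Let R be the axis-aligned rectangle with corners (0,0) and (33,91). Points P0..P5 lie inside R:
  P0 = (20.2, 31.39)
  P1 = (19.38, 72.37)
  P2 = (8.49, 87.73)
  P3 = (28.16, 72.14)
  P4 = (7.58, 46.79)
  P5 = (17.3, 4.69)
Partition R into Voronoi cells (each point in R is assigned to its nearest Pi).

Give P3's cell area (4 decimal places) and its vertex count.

1. box [0,33]×[0,91]: [(0, 0) (33, 0) (33, 91) (0, 91)]
2. ⊥bis P3·P0 via (24.18,51.765): [(0, 56.4883) (33, 50.0421) (33, 91) (0, 91)]  |A|=1245.2487
3. ⊥bis P3·P1 via (23.77,72.255): [(23.2381, 51.949) (33, 50.0421) (33, 91) (24.261, 91)]  |A|=370.5466
4. ⊥bis P3·P2 via (18.325,79.935): [(24.1642, 87.3023) (23.2381, 51.949) (33, 50.0421) (33, 91) (27.0949, 91)]  |A|=365.3073
5. ⊥bis P3·P4 via (17.87,59.465): [(24.1642, 87.3023) (23.3191, 55.0413) (28.3606, 50.9484) (33, 50.0421) (33, 91) (27.0949, 91)]  |A|=357.3467
6. ⊥bis P3·P5 via (22.73,38.415): [(24.1642, 87.3023) (23.3191, 55.0413) (28.3606, 50.9484) (33, 50.0421) (33, 91) (27.0949, 91)]  |A|=357.3467
7. canonical 6-gon: [(24.1642, 87.3023) (23.3191, 55.0413) (28.3606, 50.9484) (33, 50.0421) (33, 91) (27.0949, 91)]
8. shoelace: 357.3467

Area of P3's cell: 357.3467 (6 vertices)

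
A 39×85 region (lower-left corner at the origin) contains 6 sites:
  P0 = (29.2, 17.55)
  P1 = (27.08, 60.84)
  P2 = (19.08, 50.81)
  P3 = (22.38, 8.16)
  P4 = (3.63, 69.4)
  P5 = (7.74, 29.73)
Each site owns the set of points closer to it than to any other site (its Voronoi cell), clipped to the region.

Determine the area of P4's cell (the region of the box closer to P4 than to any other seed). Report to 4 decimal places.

Area of P4's cell: 500.5769

1. box [0,39]×[0,85]: [(0, 0) (39, 0) (39, 85) (0, 85)]
2. ⊥bis P4·P0 via (16.415,43.475): [(0, 35.3799) (39, 54.6129) (39, 85) (0, 85)]  |A|=1560.1413
3. ⊥bis P4·P1 via (15.355,65.12): [(0, 35.3799) (5.4866, 38.0856) (22.6118, 85) (0, 85)]  |A|=666.5327
4. ⊥bis P4·P2 via (11.355,60.105): [(0, 50.668) (14.4691, 62.6931) (22.6118, 85) (0, 85)]  |A|=500.5769
5. ⊥bis P4·P3 via (13.005,38.78): [(0, 50.668) (14.4691, 62.6931) (22.6118, 85) (0, 85)]  |A|=500.5769
6. ⊥bis P4·P5 via (5.685,49.565): [(0, 50.668) (14.4691, 62.6931) (22.6118, 85) (0, 85)]  |A|=500.5769
7. canonical 4-gon: [(0, 50.668) (14.4691, 62.6931) (22.6118, 85) (0, 85)]
8. shoelace: 500.5769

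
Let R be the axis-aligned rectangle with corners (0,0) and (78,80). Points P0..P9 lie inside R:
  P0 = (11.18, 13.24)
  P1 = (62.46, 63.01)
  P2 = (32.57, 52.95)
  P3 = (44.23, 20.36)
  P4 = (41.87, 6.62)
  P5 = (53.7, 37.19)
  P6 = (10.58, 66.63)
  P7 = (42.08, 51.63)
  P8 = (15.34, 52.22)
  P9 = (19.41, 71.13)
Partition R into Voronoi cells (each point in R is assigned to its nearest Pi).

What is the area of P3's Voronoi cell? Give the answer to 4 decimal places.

Area of P3's cell: 734.6948

1. box [0,78]×[0,80]: [(0, 0) (78, 0) (78, 80) (0, 80)]
2. ⊥bis P3·P0 via (27.705,16.8): [(31.3242, 0) (78, 0) (78, 80) (14.0898, 80)]  |A|=4423.4402
3. ⊥bis P3·P1 via (53.345,41.685): [(19.1998, 56.2798) (31.3242, 0) (78, 0) (78, 31.1466)]  |A|=2229.1643
4. ⊥bis P3·P2 via (38.4,36.655): [(52.9413, 41.8576) (24.4991, 31.6815) (31.3242, 0) (78, 0) (78, 31.1466)]  |A|=1852.3876
5. ⊥bis P3·P4 via (43.05,13.49): [(52.9413, 41.8576) (24.4991, 31.6815) (27.8559, 16.0998) (78, 7.4869) (78, 31.1466)]  |A|=1288.9401
6. ⊥bis P3·P5 via (48.965,28.775): [(36.2976, 35.9028) (24.4991, 31.6815) (27.8559, 16.0998) (78, 7.4869) (78, 12.4374)]  |A|=735.0856
7. ⊥bis P3·P6 via (27.405,43.495): [(36.2976, 35.9028) (24.4991, 31.6815) (27.8559, 16.0998) (78, 7.4869) (78, 12.4374)]  |A|=735.0856
8. ⊥bis P3·P7 via (43.155,35.995): [(36.8982, 35.5648) (34.9853, 35.4333) (24.4991, 31.6815) (27.8559, 16.0998) (78, 7.4869) (78, 12.4374)]  |A|=734.7228
9. ⊥bis P3·P8 via (29.785,36.29): [(36.8982, 35.5648) (34.9853, 35.4333) (24.8355, 31.8019) (24.5323, 31.527) (27.8559, 16.0998) (78, 7.4869) (78, 12.4374)]  |A|=734.6948
10. ⊥bis P3·P9 via (31.82,45.745): [(36.8982, 35.5648) (34.9853, 35.4333) (24.8355, 31.8019) (24.5323, 31.527) (27.8559, 16.0998) (78, 7.4869) (78, 12.4374)]  |A|=734.6948
11. canonical 7-gon: [(36.8982, 35.5648) (34.9853, 35.4333) (24.8355, 31.8019) (24.5323, 31.527) (27.8559, 16.0998) (78, 7.4869) (78, 12.4374)]
12. shoelace: 734.6948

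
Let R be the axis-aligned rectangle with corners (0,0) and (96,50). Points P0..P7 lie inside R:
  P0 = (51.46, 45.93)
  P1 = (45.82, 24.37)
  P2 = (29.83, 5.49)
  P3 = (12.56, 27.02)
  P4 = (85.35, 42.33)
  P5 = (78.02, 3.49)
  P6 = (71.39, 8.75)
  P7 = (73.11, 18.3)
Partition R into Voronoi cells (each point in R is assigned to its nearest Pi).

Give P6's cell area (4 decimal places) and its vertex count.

1. box [0,96]×[0,50]: [(0, 0) (96, 0) (96, 50) (0, 50)]
2. ⊥bis P6·P0 via (61.425,27.34): [(10.4214, 0) (96, 0) (96, 45.8736)]  |A|=1962.8992
3. ⊥bis P6·P1 via (58.605,16.56): [(67.0234, 30.341) (48.489, 0) (96, 0) (96, 45.8736)]  |A|=1385.3961
4. ⊥bis P6·P2 via (50.61,7.12): [(67.0234, 30.341) (50.8636, 3.8873) (51.1685, 0) (96, 0) (96, 45.8736)]  |A|=1380.1881
5. ⊥bis P6·P3 via (41.975,17.885): [(67.0234, 30.341) (50.8636, 3.8873) (51.1685, 0) (96, 0) (96, 45.8736)]  |A|=1380.1881
6. ⊥bis P6·P4 via (78.37,25.54): [(66.9825, 30.274) (50.8636, 3.8873) (51.1685, 0) (96, 0) (96, 18.2108)]  |A|=978.1832
7. ⊥bis P6·P5 via (74.705,6.12): [(87.1999, 21.8692) (66.9825, 30.274) (50.8636, 3.8873) (51.1685, 0) (69.8496, 0)]  |A|=612.1102
8. ⊥bis P6·P7 via (72.25,13.525): [(79.5384, 12.2123) (58.2872, 16.0398) (50.8636, 3.8873) (51.1685, 0) (69.8496, 0)]  |A|=314.407
9. canonical 5-gon: [(79.5384, 12.2123) (58.2872, 16.0398) (50.8636, 3.8873) (51.1685, 0) (69.8496, 0)]
10. shoelace: 314.407

Area of P6's cell: 314.4070 (5 vertices)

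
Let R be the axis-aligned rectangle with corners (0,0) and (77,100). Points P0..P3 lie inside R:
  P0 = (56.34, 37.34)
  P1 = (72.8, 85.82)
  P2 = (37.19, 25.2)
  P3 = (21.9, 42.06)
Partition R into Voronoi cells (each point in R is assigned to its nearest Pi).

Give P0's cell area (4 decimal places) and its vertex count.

Area of P0's cell: 1761.0289 (5 vertices)

1. box [0,77]×[0,100]: [(0, 0) (77, 0) (77, 100) (0, 100)]
2. ⊥bis P0·P1 via (64.57,61.58): [(0, 83.5029) (0, 0) (77, 0) (77, 57.3597)]  |A|=5423.212
3. ⊥bis P0·P2 via (46.765,31.27): [(17.3968, 77.5963) (66.5884, 0) (77, 0) (77, 57.3597)]  |A|=2113.3646
4. ⊥bis P0·P3 via (39.12,39.7): [(43.1169, 68.8638) (39.529, 42.6843) (66.5884, 0) (77, 0) (77, 57.3597)]  |A|=1761.0289
5. canonical 5-gon: [(43.1169, 68.8638) (39.529, 42.6843) (66.5884, 0) (77, 0) (77, 57.3597)]
6. shoelace: 1761.0289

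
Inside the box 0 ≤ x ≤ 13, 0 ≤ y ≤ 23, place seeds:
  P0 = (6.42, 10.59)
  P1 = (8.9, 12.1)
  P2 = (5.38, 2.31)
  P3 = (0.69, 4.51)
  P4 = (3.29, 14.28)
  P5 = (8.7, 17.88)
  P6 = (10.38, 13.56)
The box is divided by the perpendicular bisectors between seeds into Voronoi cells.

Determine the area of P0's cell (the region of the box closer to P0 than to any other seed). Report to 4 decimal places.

Area of P0's cell: 36.8471

1. box [0,13]×[0,23]: [(0, 0) (13, 0) (13, 23) (0, 23)]
2. ⊥bis P0·P1 via (7.66,11.345): [(0, 0) (13, 0) (13, 2.5747) (0.5636, 23) (0, 23)]  |A|=171.9913
3. ⊥bis P0·P2 via (5.9,6.45): [(0, 7.1911) (11.033, 5.8053) (0.5636, 23) (0, 23)]  |A|=92.0554
4. ⊥bis P0·P3 via (3.555,7.55): [(0, 10.9004) (4.5411, 6.6207) (11.033, 5.8053) (0.5636, 23) (0, 23)]  |A|=83.6333
5. ⊥bis P0·P4 via (4.855,12.435): [(1.4428, 9.5406) (4.5411, 6.6207) (11.033, 5.8053) (6.2671, 13.6328)]  |A|=36.8471
6. ⊥bis P0·P5 via (7.56,14.235): [(1.4428, 9.5406) (4.5411, 6.6207) (11.033, 5.8053) (6.2671, 13.6328)]  |A|=36.8471
7. ⊥bis P0·P6 via (8.4,12.075): [(1.4428, 9.5406) (4.5411, 6.6207) (11.033, 5.8053) (6.2671, 13.6328)]  |A|=36.8471
8. canonical 4-gon: [(1.4428, 9.5406) (4.5411, 6.6207) (11.033, 5.8053) (6.2671, 13.6328)]
9. shoelace: 36.8471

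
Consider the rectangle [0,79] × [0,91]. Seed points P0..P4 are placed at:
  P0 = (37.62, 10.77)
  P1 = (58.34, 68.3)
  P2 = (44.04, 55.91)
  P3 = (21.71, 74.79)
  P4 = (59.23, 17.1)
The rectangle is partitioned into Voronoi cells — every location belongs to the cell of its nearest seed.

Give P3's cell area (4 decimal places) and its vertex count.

Area of P3's cell: 1625.7182 (5 vertices)

1. box [0,79]×[0,91]: [(0, 0) (79, 0) (79, 91) (0, 91)]
2. ⊥bis P3·P0 via (29.665,42.78): [(0, 35.4078) (79, 55.0405) (79, 91) (0, 91)]  |A|=3616.2917
3. ⊥bis P3·P1 via (40.025,71.545): [(0, 35.4078) (35.1709, 44.1483) (43.472, 91) (0, 91)]  |A|=1995.9831
4. ⊥bis P3·P2 via (32.875,65.35): [(0, 35.4078) (9.5696, 37.786) (40.5319, 74.4061) (43.472, 91) (0, 91)]  |A|=1625.7182
5. ⊥bis P3·P4 via (40.47,45.945): [(0, 35.4078) (9.5696, 37.786) (40.5319, 74.4061) (43.472, 91) (0, 91)]  |A|=1625.7182
6. canonical 5-gon: [(0, 35.4078) (9.5696, 37.786) (40.5319, 74.4061) (43.472, 91) (0, 91)]
7. shoelace: 1625.7182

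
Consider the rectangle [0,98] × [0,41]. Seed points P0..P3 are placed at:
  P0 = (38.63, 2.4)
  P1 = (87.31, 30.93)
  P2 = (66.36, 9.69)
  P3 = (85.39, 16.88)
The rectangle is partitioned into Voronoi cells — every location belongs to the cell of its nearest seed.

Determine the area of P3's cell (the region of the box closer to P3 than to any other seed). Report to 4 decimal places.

Area of P3's cell: 522.7114

1. box [0,98]×[0,41]: [(0, 0) (98, 0) (98, 41) (0, 41)]
2. ⊥bis P3·P0 via (62.01,9.64): [(64.9952, 0) (98, 0) (98, 41) (52.2989, 41)]  |A|=1613.4721
3. ⊥bis P3·P1 via (86.35,23.905): [(56.3219, 28.0085) (64.9952, 0) (98, 0) (98, 22.313)]  |A|=927.1886
4. ⊥bis P3·P2 via (75.875,13.285): [(71.0738, 25.9926) (80.8944, 0) (98, 0) (98, 22.313)]  |A|=522.7114
5. canonical 4-gon: [(71.0738, 25.9926) (80.8944, 0) (98, 0) (98, 22.313)]
6. shoelace: 522.7114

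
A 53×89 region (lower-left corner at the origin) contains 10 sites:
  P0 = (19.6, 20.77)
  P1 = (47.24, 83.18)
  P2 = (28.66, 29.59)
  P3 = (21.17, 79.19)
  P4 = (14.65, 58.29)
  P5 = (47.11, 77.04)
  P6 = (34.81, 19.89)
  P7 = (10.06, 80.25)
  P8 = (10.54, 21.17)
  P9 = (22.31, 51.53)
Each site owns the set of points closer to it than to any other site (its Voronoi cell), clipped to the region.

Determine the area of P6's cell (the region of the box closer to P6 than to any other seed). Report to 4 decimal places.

1. box [0,53]×[0,89]: [(0, 0) (53, 0) (53, 89) (0, 89)]
2. ⊥bis P6·P0 via (27.205,20.33): [(26.0288, 0) (53, 0) (53, 89) (31.178, 89)]  |A|=2171.2978
3. ⊥bis P6·P1 via (41.025,51.535): [(29.1454, 53.8681) (26.0288, 0) (53, 0) (53, 49.1831)]  |A|=1313.0666
4. ⊥bis P6·P2 via (31.735,24.74): [(27.2974, 21.9264) (26.0288, 0) (53, 0) (53, 38.2224)]  |A|=786.9004
5. ⊥bis P6·P3 via (27.99,49.54): [(27.2974, 21.9264) (26.0288, 0) (53, 0) (53, 38.2224)]  |A|=786.9004
6. ⊥bis P6·P4 via (24.73,39.09): [(27.2974, 21.9264) (26.0288, 0) (53, 0) (53, 38.2224)]  |A|=786.9004
7. ⊥bis P6·P5 via (40.96,48.465): [(27.2974, 21.9264) (26.0288, 0) (53, 0) (53, 38.2224)]  |A|=786.9004
8. ⊥bis P6·P7 via (22.435,50.07): [(27.2974, 21.9264) (26.0288, 0) (53, 0) (53, 38.2224)]  |A|=786.9004
9. ⊥bis P6·P8 via (22.675,20.53): [(27.2974, 21.9264) (26.0288, 0) (53, 0) (53, 38.2224)]  |A|=786.9004
10. ⊥bis P6·P9 via (28.56,35.71): [(27.2974, 21.9264) (26.0288, 0) (53, 0) (53, 38.2224)]  |A|=786.9004
11. canonical 4-gon: [(27.2974, 21.9264) (26.0288, 0) (53, 0) (53, 38.2224)]
12. shoelace: 786.9004

Area of P6's cell: 786.9004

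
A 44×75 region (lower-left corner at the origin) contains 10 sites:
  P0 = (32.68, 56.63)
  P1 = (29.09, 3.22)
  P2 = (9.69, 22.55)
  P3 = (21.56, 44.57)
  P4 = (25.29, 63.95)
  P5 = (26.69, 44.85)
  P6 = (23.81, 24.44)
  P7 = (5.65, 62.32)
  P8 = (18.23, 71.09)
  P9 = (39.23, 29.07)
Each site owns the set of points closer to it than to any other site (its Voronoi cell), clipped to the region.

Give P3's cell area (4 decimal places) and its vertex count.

Area of P3's cell: 340.4063 (6 vertices)

1. box [0,44]×[0,75]: [(0, 0) (44, 0) (44, 75) (0, 75)]
2. ⊥bis P3·P0 via (27.12,50.6): [(0, 0) (44, 0) (44, 35.0357) (0.6574, 75) (0, 75)]  |A|=2433.9216
3. ⊥bis P3·P1 via (25.325,23.895): [(0, 19.2832) (44, 27.2958) (44, 35.0357) (0.6574, 75) (0, 75)]  |A|=1409.1834
4. ⊥bis P3·P2 via (15.625,33.56): [(0, 41.9827) (31.4764, 25.0152) (44, 27.2958) (44, 35.0357) (0.6574, 75) (0, 75)]  |A|=1051.9334
5. ⊥bis P3·P4 via (23.425,54.26): [(0, 58.7685) (0, 41.9827) (31.4764, 25.0152) (44, 27.2958) (44, 35.0357) (23.0782, 54.3267)]  |A|=857.8412
6. ⊥bis P3·P5 via (24.125,44.71): [(0, 58.7685) (0, 41.9827) (25.0097, 28.5011) (23.6278, 53.82) (23.0782, 54.3267)]  |A|=510.2255
7. ⊥bis P3·P6 via (22.685,34.505): [(0, 58.7685) (0, 41.9827) (15.3855, 33.6891) (24.6699, 34.7269) (23.6278, 53.82) (23.0782, 54.3267)]  |A|=481.1481
8. ⊥bis P3·P7 via (13.605,53.445): [(16.0894, 55.6719) (0.5103, 41.7077) (15.3855, 33.6891) (24.6699, 34.7269) (23.6278, 53.82) (23.0782, 54.3267)]  |A|=340.4063
9. ⊥bis P3·P8 via (19.895,57.83): [(16.0894, 55.6719) (0.5103, 41.7077) (15.3855, 33.6891) (24.6699, 34.7269) (23.6278, 53.82) (23.0782, 54.3267)]  |A|=340.4063
10. ⊥bis P3·P9 via (30.395,36.82): [(16.0894, 55.6719) (0.5103, 41.7077) (15.3855, 33.6891) (24.6699, 34.7269) (23.6278, 53.82) (23.0782, 54.3267)]  |A|=340.4063
11. canonical 6-gon: [(16.0894, 55.6719) (0.5103, 41.7077) (15.3855, 33.6891) (24.6699, 34.7269) (23.6278, 53.82) (23.0782, 54.3267)]
12. shoelace: 340.4063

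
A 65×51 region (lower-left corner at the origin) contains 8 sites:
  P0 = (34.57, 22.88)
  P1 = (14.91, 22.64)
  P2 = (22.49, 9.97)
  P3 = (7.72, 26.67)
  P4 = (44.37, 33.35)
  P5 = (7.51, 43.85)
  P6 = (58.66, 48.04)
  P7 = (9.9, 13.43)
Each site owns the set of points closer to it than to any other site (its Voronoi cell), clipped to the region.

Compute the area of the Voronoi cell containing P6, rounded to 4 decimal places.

1. box [0,65]×[0,51]: [(0, 0) (65, 0) (65, 51) (0, 51)]
2. ⊥bis P6·P0 via (46.615,35.46): [(65, 17.8569) (65, 51) (30.3848, 51)]  |A|=573.6286
3. ⊥bis P6·P1 via (36.785,35.34): [(65, 17.8569) (65, 51) (30.3848, 51)]  |A|=573.6286
4. ⊥bis P6·P2 via (40.575,29.005): [(65, 17.8569) (65, 51) (30.3848, 51)]  |A|=573.6286
5. ⊥bis P6·P3 via (33.19,37.355): [(65, 17.8569) (65, 51) (30.3848, 51)]  |A|=573.6286
6. ⊥bis P6·P4 via (51.515,40.695): [(65, 27.5772) (65, 51) (40.9215, 51)]  |A|=281.9925
7. ⊥bis P6·P5 via (33.085,45.945): [(65, 27.5772) (65, 51) (40.9215, 51)]  |A|=281.9925
8. ⊥bis P6·P7 via (34.28,30.735): [(65, 27.5772) (65, 51) (40.9215, 51)]  |A|=281.9925
9. canonical 3-gon: [(65, 27.5772) (65, 51) (40.9215, 51)]
10. shoelace: 281.9925

Area of P6's cell: 281.9925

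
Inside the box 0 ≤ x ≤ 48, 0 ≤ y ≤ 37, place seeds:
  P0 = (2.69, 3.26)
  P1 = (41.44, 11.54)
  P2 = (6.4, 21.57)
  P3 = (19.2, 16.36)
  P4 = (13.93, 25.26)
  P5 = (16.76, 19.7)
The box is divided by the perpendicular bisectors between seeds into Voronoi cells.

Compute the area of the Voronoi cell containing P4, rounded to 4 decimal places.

1. box [0,48]×[0,37]: [(0, 0) (48, 0) (48, 37) (0, 37)]
2. ⊥bis P4·P0 via (8.31,14.26): [(0, 18.5057) (36.221, 0) (48, 0) (48, 37) (0, 37)]  |A|=1440.853
3. ⊥bis P4·P1 via (27.685,18.4): [(0, 18.5057) (22.1052, 7.2119) (36.9613, 37) (0, 37)]  |A|=754.9143
4. ⊥bis P4·P2 via (10.165,23.415): [(16.7692, 9.9381) (22.1052, 7.2119) (36.9613, 37) (3.5078, 37)]  |A|=552.3825
5. ⊥bis P4·P3 via (16.565,20.81): [(12.5939, 18.4585) (34.0507, 31.1639) (36.9613, 37) (3.5078, 37)]  |A|=354.2604
6. ⊥bis P4·P5 via (15.345,22.48): [(11.5658, 20.5564) (34.6103, 32.2859) (36.9613, 37) (3.5078, 37)]  |A|=315.5766
7. canonical 4-gon: [(11.5658, 20.5564) (34.6103, 32.2859) (36.9613, 37) (3.5078, 37)]
8. shoelace: 315.5766

Area of P4's cell: 315.5766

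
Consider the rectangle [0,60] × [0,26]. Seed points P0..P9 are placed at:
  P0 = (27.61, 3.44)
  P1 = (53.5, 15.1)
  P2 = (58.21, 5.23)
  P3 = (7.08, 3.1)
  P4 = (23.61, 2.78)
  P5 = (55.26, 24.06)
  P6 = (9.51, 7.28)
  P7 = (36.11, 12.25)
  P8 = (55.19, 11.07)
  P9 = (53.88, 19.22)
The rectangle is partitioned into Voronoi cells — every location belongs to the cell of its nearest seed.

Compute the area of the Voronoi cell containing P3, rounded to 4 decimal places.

1. box [0,60]×[0,26]: [(0, 0) (60, 0) (60, 26) (0, 26)]
2. ⊥bis P3·P0 via (17.345,3.27): [(0, 0) (17.3992, 0) (16.9686, 26) (0, 26)]  |A|=446.7804
3. ⊥bis P3·P1 via (30.29,9.1): [(0, 0) (17.3992, 0) (16.9686, 26) (0, 26)]  |A|=446.7804
4. ⊥bis P3·P2 via (32.645,4.165): [(0, 0) (17.3992, 0) (16.9686, 26) (0, 26)]  |A|=446.7804
5. ⊥bis P3·P4 via (15.345,2.94): [(0, 0) (15.2881, 0) (15.7914, 26) (0, 26)]  |A|=404.0335
6. ⊥bis P3·P5 via (31.17,13.58): [(0, 0) (15.2881, 0) (15.7914, 26) (0, 26)]  |A|=404.0335
7. ⊥bis P3·P6 via (8.295,5.19): [(0, 10.0122) (0, 0) (15.2881, 0) (15.3096, 1.1121)]  |A|=85.1427
8. ⊥bis P3·P7 via (21.595,7.675): [(0, 10.0122) (0, 0) (15.2881, 0) (15.3096, 1.1121)]  |A|=85.1427
9. ⊥bis P3·P8 via (31.135,7.085): [(0, 10.0122) (0, 0) (15.2881, 0) (15.3096, 1.1121)]  |A|=85.1427
10. ⊥bis P3·P9 via (30.48,11.16): [(0, 10.0122) (0, 0) (15.2881, 0) (15.3096, 1.1121)]  |A|=85.1427
11. canonical 4-gon: [(0, 10.0122) (0, 0) (15.2881, 0) (15.3096, 1.1121)]
12. shoelace: 85.1427

Area of P3's cell: 85.1427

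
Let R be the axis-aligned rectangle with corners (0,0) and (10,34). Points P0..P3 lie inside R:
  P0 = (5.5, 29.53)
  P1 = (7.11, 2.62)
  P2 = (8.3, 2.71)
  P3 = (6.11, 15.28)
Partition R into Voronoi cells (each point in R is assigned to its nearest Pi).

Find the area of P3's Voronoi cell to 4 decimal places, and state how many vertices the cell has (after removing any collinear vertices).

Area of P3's cell: 135.1107 (5 vertices)

1. box [0,10]×[0,34]: [(0, 0) (10, 0) (10, 34) (0, 34)]
2. ⊥bis P3·P0 via (5.805,22.405): [(0, 22.1565) (0, 0) (10, 0) (10, 22.5846)]  |A|=223.7054
3. ⊥bis P3·P1 via (6.61,8.95): [(0, 22.1565) (0, 8.4279) (10, 9.2178) (10, 22.5846)]  |A|=135.4771
4. ⊥bis P3·P2 via (7.205,8.995): [(0, 22.1565) (0, 8.4279) (7.226, 8.9987) (10, 9.482) (10, 22.5846)]  |A|=135.1107
5. canonical 5-gon: [(0, 22.1565) (0, 8.4279) (7.226, 8.9987) (10, 9.482) (10, 22.5846)]
6. shoelace: 135.1107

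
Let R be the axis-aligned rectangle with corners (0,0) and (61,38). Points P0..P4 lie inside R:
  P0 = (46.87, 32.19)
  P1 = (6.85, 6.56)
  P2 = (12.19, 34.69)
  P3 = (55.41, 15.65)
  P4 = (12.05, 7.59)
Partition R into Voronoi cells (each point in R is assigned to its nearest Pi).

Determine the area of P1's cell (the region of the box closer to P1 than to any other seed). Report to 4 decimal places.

Area of P1's cell: 189.5343

1. box [0,61]×[0,38]: [(0, 0) (61, 0) (61, 38) (0, 38)]
2. ⊥bis P1·P0 via (26.86,19.375): [(0, 0) (39.2683, 0) (14.932, 38) (0, 38)]  |A|=1029.8061
3. ⊥bis P1·P2 via (9.52,20.625): [(0, 22.4322) (0, 0) (39.2683, 0) (28.3485, 17.0507)]  |A|=652.7368
4. ⊥bis P1·P3 via (31.13,11.105): [(0, 22.4322) (0, 0) (33.2088, 0) (30.7061, 13.3695) (28.3485, 17.0507)]  |A|=612.2302
5. ⊥bis P1·P4 via (9.45,7.075): [(6.6585, 21.1682) (0, 22.4322) (0, 0) (10.8514, 0)]  |A|=189.5343
6. canonical 4-gon: [(6.6585, 21.1682) (0, 22.4322) (0, 0) (10.8514, 0)]
7. shoelace: 189.5343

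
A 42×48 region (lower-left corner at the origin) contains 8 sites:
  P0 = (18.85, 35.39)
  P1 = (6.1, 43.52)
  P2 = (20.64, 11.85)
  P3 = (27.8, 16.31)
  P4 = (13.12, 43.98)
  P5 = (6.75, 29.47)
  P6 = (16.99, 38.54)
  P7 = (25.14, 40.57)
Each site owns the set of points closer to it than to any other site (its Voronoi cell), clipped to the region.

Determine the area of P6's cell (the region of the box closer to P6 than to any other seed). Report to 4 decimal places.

Area of P6's cell: 59.2511

1. box [0,42]×[0,48]: [(0, 0) (42, 0) (42, 48) (0, 48)]
2. ⊥bis P6·P0 via (17.92,36.965): [(0, 26.3837) (36.6083, 48) (0, 48)]  |A|=395.6687
3. ⊥bis P6·P1 via (11.545,41.03): [(6.6403, 30.3046) (36.6083, 48) (14.7324, 48)]  |A|=193.5518
4. ⊥bis P6·P2 via (18.815,25.195): [(6.6403, 30.3046) (36.6083, 48) (14.7324, 48)]  |A|=193.5518
5. ⊥bis P6·P3 via (22.395,27.425): [(6.6403, 30.3046) (36.6083, 48) (14.7324, 48)]  |A|=193.5518
6. ⊥bis P6·P4 via (15.055,41.26): [(10.0084, 37.6699) (6.6403, 30.3046) (36.6083, 48) (24.5293, 48)]  |A|=142.95
7. ⊥bis P6·P5 via (11.87,34.005): [(10.0084, 37.6699) (9.537, 36.639) (12.2261, 33.6029) (36.6083, 48) (24.5293, 48)]  |A|=130.0356
8. ⊥bis P6·P7 via (21.065,39.555): [(19.7996, 44.6353) (10.0084, 37.6699) (9.537, 36.639) (12.2261, 33.6029) (21.2242, 38.916)]  |A|=59.2511
9. canonical 5-gon: [(19.7996, 44.6353) (10.0084, 37.6699) (9.537, 36.639) (12.2261, 33.6029) (21.2242, 38.916)]
10. shoelace: 59.2511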